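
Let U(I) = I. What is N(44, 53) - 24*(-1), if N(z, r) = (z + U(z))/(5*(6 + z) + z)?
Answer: 3572/147 ≈ 24.299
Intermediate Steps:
N(z, r) = 2*z/(30 + 6*z) (N(z, r) = (z + z)/(5*(6 + z) + z) = (2*z)/((30 + 5*z) + z) = (2*z)/(30 + 6*z) = 2*z/(30 + 6*z))
N(44, 53) - 24*(-1) = (⅓)*44/(5 + 44) - 24*(-1) = (⅓)*44/49 - 1*(-24) = (⅓)*44*(1/49) + 24 = 44/147 + 24 = 3572/147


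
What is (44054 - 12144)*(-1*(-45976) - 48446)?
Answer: -78817700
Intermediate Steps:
(44054 - 12144)*(-1*(-45976) - 48446) = 31910*(45976 - 48446) = 31910*(-2470) = -78817700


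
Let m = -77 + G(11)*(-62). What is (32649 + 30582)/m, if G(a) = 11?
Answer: -21077/253 ≈ -83.308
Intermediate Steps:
m = -759 (m = -77 + 11*(-62) = -77 - 682 = -759)
(32649 + 30582)/m = (32649 + 30582)/(-759) = 63231*(-1/759) = -21077/253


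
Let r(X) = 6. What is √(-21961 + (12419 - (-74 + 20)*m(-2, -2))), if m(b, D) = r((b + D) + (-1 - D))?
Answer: I*√9218 ≈ 96.01*I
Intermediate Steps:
m(b, D) = 6
√(-21961 + (12419 - (-74 + 20)*m(-2, -2))) = √(-21961 + (12419 - (-74 + 20)*6)) = √(-21961 + (12419 - (-54)*6)) = √(-21961 + (12419 - 1*(-324))) = √(-21961 + (12419 + 324)) = √(-21961 + 12743) = √(-9218) = I*√9218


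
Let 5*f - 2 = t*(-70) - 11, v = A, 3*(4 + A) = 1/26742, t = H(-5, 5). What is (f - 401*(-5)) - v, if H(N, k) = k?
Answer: 777069031/401130 ≈ 1937.2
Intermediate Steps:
t = 5
A = -320903/80226 (A = -4 + (⅓)/26742 = -4 + (⅓)*(1/26742) = -4 + 1/80226 = -320903/80226 ≈ -4.0000)
v = -320903/80226 ≈ -4.0000
f = -359/5 (f = ⅖ + (5*(-70) - 11)/5 = ⅖ + (-350 - 11)/5 = ⅖ + (⅕)*(-361) = ⅖ - 361/5 = -359/5 ≈ -71.800)
(f - 401*(-5)) - v = (-359/5 - 401*(-5)) - 1*(-320903/80226) = (-359/5 - 1*(-2005)) + 320903/80226 = (-359/5 + 2005) + 320903/80226 = 9666/5 + 320903/80226 = 777069031/401130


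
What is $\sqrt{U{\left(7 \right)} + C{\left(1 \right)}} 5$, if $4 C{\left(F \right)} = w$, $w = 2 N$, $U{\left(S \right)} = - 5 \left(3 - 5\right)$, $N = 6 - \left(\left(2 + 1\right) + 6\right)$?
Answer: $\frac{5 \sqrt{34}}{2} \approx 14.577$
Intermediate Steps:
$N = -3$ ($N = 6 - \left(3 + 6\right) = 6 - 9 = -3$)
$U{\left(S \right)} = 10$ ($U{\left(S \right)} = \left(-5\right) \left(-2\right) = 10$)
$w = -6$ ($w = 2 \left(-3\right) = -6$)
$C{\left(F \right)} = - \frac{3}{2}$ ($C{\left(F \right)} = \frac{1}{4} \left(-6\right) = - \frac{3}{2}$)
$\sqrt{U{\left(7 \right)} + C{\left(1 \right)}} 5 = \sqrt{10 - \frac{3}{2}} \cdot 5 = \sqrt{\frac{17}{2}} \cdot 5 = \frac{\sqrt{34}}{2} \cdot 5 = \frac{5 \sqrt{34}}{2}$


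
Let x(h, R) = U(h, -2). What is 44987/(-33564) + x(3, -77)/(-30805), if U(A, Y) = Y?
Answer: -1385757407/1033939020 ≈ -1.3403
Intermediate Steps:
x(h, R) = -2
44987/(-33564) + x(3, -77)/(-30805) = 44987/(-33564) - 2/(-30805) = 44987*(-1/33564) - 2*(-1/30805) = -44987/33564 + 2/30805 = -1385757407/1033939020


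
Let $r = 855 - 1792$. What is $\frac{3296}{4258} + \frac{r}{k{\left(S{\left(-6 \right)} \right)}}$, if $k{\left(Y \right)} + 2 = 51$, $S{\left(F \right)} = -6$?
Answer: $- \frac{1914121}{104321} \approx -18.348$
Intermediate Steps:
$r = -937$
$k{\left(Y \right)} = 49$ ($k{\left(Y \right)} = -2 + 51 = 49$)
$\frac{3296}{4258} + \frac{r}{k{\left(S{\left(-6 \right)} \right)}} = \frac{3296}{4258} - \frac{937}{49} = 3296 \cdot \frac{1}{4258} - \frac{937}{49} = \frac{1648}{2129} - \frac{937}{49} = - \frac{1914121}{104321}$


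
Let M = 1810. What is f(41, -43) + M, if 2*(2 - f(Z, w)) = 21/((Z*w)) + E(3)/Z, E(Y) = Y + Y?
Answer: 6388875/3526 ≈ 1811.9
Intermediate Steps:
E(Y) = 2*Y
f(Z, w) = 2 - 3/Z - 21/(2*Z*w) (f(Z, w) = 2 - (21/((Z*w)) + (2*3)/Z)/2 = 2 - (21*(1/(Z*w)) + 6/Z)/2 = 2 - (21/(Z*w) + 6/Z)/2 = 2 - (6/Z + 21/(Z*w))/2 = 2 + (-3/Z - 21/(2*Z*w)) = 2 - 3/Z - 21/(2*Z*w))
f(41, -43) + M = (2 - 3/41 - 21/2/(41*(-43))) + 1810 = (2 - 3*1/41 - 21/2*1/41*(-1/43)) + 1810 = (2 - 3/41 + 21/3526) + 1810 = 6815/3526 + 1810 = 6388875/3526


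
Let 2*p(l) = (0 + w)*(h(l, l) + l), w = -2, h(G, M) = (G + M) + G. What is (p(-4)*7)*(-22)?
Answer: -2464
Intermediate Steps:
h(G, M) = M + 2*G
p(l) = -4*l (p(l) = ((0 - 2)*((l + 2*l) + l))/2 = (-2*(3*l + l))/2 = (-8*l)/2 = -4*l)
(p(-4)*7)*(-22) = (-4*(-4)*7)*(-22) = (16*7)*(-22) = 112*(-22) = -2464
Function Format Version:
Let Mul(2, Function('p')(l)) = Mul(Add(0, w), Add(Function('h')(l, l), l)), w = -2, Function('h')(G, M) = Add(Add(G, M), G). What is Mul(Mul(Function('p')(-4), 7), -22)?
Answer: -2464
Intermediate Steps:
Function('h')(G, M) = Add(M, Mul(2, G))
Function('p')(l) = Mul(-4, l) (Function('p')(l) = Mul(Rational(1, 2), Mul(Add(0, -2), Add(Add(l, Mul(2, l)), l))) = Mul(Rational(1, 2), Mul(-2, Add(Mul(3, l), l))) = Mul(Rational(1, 2), Mul(-2, Mul(4, l))) = Mul(Rational(1, 2), Mul(-8, l)) = Mul(-4, l))
Mul(Mul(Function('p')(-4), 7), -22) = Mul(Mul(Mul(-4, -4), 7), -22) = Mul(Mul(16, 7), -22) = Mul(112, -22) = -2464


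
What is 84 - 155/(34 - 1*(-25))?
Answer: 4801/59 ≈ 81.373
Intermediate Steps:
84 - 155/(34 - 1*(-25)) = 84 - 155/(34 + 25) = 84 - 155/59 = 4801/59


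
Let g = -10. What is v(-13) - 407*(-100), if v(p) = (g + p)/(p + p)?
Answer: 1058223/26 ≈ 40701.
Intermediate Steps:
v(p) = (-10 + p)/(2*p) (v(p) = (-10 + p)/(p + p) = (-10 + p)/((2*p)) = (-10 + p)*(1/(2*p)) = (-10 + p)/(2*p))
v(-13) - 407*(-100) = (½)*(-10 - 13)/(-13) - 407*(-100) = (½)*(-1/13)*(-23) + 40700 = 23/26 + 40700 = 1058223/26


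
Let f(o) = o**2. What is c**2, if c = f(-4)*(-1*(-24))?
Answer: 147456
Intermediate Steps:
c = 384 (c = (-4)**2*(-1*(-24)) = 16*24 = 384)
c**2 = 384**2 = 147456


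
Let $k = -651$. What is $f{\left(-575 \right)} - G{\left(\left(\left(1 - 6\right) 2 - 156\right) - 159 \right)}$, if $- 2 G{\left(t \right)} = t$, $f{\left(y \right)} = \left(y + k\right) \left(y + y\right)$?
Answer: $\frac{2819475}{2} \approx 1.4097 \cdot 10^{6}$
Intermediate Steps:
$f{\left(y \right)} = 2 y \left(-651 + y\right)$ ($f{\left(y \right)} = \left(y - 651\right) \left(y + y\right) = \left(-651 + y\right) 2 y = 2 y \left(-651 + y\right)$)
$G{\left(t \right)} = - \frac{t}{2}$
$f{\left(-575 \right)} - G{\left(\left(\left(1 - 6\right) 2 - 156\right) - 159 \right)} = 2 \left(-575\right) \left(-651 - 575\right) - - \frac{\left(\left(1 - 6\right) 2 - 156\right) - 159}{2} = 2 \left(-575\right) \left(-1226\right) - - \frac{\left(\left(-5\right) 2 - 156\right) - 159}{2} = 1409900 - - \frac{\left(-10 - 156\right) - 159}{2} = 1409900 - - \frac{-166 - 159}{2} = 1409900 - \left(- \frac{1}{2}\right) \left(-325\right) = 1409900 - \frac{325}{2} = \frac{2819475}{2}$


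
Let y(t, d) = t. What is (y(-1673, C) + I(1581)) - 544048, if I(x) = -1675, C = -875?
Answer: -547396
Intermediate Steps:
(y(-1673, C) + I(1581)) - 544048 = (-1673 - 1675) - 544048 = -3348 - 544048 = -547396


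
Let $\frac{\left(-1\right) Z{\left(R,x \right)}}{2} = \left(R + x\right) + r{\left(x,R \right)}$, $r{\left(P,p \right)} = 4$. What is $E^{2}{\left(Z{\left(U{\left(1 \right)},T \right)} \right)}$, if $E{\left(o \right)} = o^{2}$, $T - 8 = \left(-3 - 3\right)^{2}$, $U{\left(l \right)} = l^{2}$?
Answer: $92236816$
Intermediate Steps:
$T = 44$ ($T = 8 + \left(-3 - 3\right)^{2} = 8 + \left(-6\right)^{2} = 8 + 36 = 44$)
$Z{\left(R,x \right)} = -8 - 2 R - 2 x$ ($Z{\left(R,x \right)} = - 2 \left(\left(R + x\right) + 4\right) = - 2 \left(4 + R + x\right) = -8 - 2 R - 2 x$)
$E^{2}{\left(Z{\left(U{\left(1 \right)},T \right)} \right)} = \left(\left(-8 - 2 \cdot 1^{2} - 88\right)^{2}\right)^{2} = \left(\left(-8 - 2 - 88\right)^{2}\right)^{2} = \left(\left(-98\right)^{2}\right)^{2} = 9604^{2} = 92236816$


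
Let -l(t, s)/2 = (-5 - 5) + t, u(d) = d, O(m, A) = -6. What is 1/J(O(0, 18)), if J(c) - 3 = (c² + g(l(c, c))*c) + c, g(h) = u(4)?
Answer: ⅑ ≈ 0.11111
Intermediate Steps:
l(t, s) = 20 - 2*t (l(t, s) = -2*((-5 - 5) + t) = -2*(-10 + t) = 20 - 2*t)
g(h) = 4
J(c) = 3 + c² + 5*c (J(c) = 3 + ((c² + 4*c) + c) = 3 + (c² + 5*c) = 3 + c² + 5*c)
1/J(O(0, 18)) = 1/(3 + (-6)² + 5*(-6)) = 1/(3 + 36 - 30) = 1/9 = ⅑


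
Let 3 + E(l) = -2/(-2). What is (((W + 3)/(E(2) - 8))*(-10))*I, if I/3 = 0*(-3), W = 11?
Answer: 0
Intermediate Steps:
E(l) = -2 (E(l) = -3 - 2/(-2) = -3 - 2*(-½) = -3 + 1 = -2)
I = 0 (I = 3*(0*(-3)) = 3*0 = 0)
(((W + 3)/(E(2) - 8))*(-10))*I = (((11 + 3)/(-2 - 8))*(-10))*0 = ((14/(-10))*(-10))*0 = ((14*(-⅒))*(-10))*0 = -7/5*(-10)*0 = 14*0 = 0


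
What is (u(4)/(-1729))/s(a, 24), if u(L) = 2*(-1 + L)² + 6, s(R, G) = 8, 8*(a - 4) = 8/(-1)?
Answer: -3/1729 ≈ -0.0017351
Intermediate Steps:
a = 3 (a = 4 + (8/(-1))/8 = 4 + (8*(-1))/8 = 4 + (⅛)*(-8) = 4 - 1 = 3)
u(L) = 6 + 2*(-1 + L)²
(u(4)/(-1729))/s(a, 24) = ((6 + 2*(-1 + 4)²)/(-1729))/8 = ((6 + 2*3²)*(-1/1729))*(⅛) = ((6 + 2*9)*(-1/1729))*(⅛) = ((6 + 18)*(-1/1729))*(⅛) = (24*(-1/1729))*(⅛) = -24/1729*⅛ = -3/1729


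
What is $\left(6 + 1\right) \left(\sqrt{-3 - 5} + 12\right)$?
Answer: $84 + 14 i \sqrt{2} \approx 84.0 + 19.799 i$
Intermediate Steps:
$\left(6 + 1\right) \left(\sqrt{-3 - 5} + 12\right) = 7 \left(\sqrt{-8} + 12\right) = 7 \left(2 i \sqrt{2} + 12\right) = 7 \left(12 + 2 i \sqrt{2}\right) = 84 + 14 i \sqrt{2}$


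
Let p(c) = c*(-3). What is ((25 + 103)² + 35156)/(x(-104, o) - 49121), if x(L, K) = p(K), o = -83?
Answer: -12885/12218 ≈ -1.0546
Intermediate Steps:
p(c) = -3*c
x(L, K) = -3*K
((25 + 103)² + 35156)/(x(-104, o) - 49121) = ((25 + 103)² + 35156)/(-3*(-83) - 49121) = (128² + 35156)/(249 - 49121) = (16384 + 35156)/(-48872) = 51540*(-1/48872) = -12885/12218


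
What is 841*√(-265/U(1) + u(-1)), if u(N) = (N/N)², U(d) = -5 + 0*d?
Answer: 2523*√6 ≈ 6180.1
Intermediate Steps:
U(d) = -5 (U(d) = -5 + 0 = -5)
u(N) = 1 (u(N) = 1² = 1)
841*√(-265/U(1) + u(-1)) = 841*√(-265/(-5) + 1) = 841*√(-265*(-⅕) + 1) = 841*√(53 + 1) = 841*√54 = 841*(3*√6) = 2523*√6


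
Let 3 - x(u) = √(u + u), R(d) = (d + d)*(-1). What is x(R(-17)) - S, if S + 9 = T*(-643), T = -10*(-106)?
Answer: 681592 - 2*√17 ≈ 6.8158e+5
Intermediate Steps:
T = 1060
R(d) = -2*d (R(d) = (2*d)*(-1) = -2*d)
S = -681589 (S = -9 + 1060*(-643) = -9 - 681580 = -681589)
x(u) = 3 - √2*√u (x(u) = 3 - √(u + u) = 3 - √(2*u) = 3 - √2*√u)
x(R(-17)) - S = (3 - √2*√(-2*(-17))) - 1*(-681589) = (3 - √2*√34) + 681589 = (3 - 2*√17) + 681589 = 681592 - 2*√17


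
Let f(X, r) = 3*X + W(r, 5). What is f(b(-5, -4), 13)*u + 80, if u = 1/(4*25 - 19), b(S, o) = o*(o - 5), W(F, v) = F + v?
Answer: 734/9 ≈ 81.556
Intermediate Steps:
b(S, o) = o*(-5 + o)
f(X, r) = 5 + r + 3*X (f(X, r) = 3*X + (r + 5) = 3*X + (5 + r) = 5 + r + 3*X)
u = 1/81 (u = 1/(100 - 19) = 1/81 ≈ 0.012346)
f(b(-5, -4), 13)*u + 80 = (5 + 13 + 3*(-4*(-5 - 4)))*(1/81) + 80 = (5 + 13 + 3*(-4*(-9)))*(1/81) + 80 = (5 + 13 + 3*36)*(1/81) + 80 = (5 + 13 + 108)*(1/81) + 80 = 126*(1/81) + 80 = 14/9 + 80 = 734/9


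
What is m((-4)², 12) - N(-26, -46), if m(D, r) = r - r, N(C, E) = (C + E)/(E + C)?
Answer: -1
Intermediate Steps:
N(C, E) = 1 (N(C, E) = (C + E)/(C + E) = 1)
m(D, r) = 0
m((-4)², 12) - N(-26, -46) = 0 - 1*1 = 0 - 1 = -1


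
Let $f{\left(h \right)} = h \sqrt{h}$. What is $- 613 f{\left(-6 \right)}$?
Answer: $3678 i \sqrt{6} \approx 9009.2 i$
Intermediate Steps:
$f{\left(h \right)} = h^{\frac{3}{2}}$
$- 613 f{\left(-6 \right)} = - 613 \left(-6\right)^{\frac{3}{2}} = - 613 \left(- 6 i \sqrt{6}\right) = 3678 i \sqrt{6}$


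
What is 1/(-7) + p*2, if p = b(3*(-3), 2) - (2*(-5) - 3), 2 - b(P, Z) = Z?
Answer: 181/7 ≈ 25.857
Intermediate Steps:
b(P, Z) = 2 - Z
p = 13 (p = (2 - 1*2) - (2*(-5) - 3) = (2 - 2) - (-10 - 3) = 0 - 1*(-13) = 0 + 13 = 13)
1/(-7) + p*2 = 1/(-7) + 13*2 = -⅐ + 26 = 181/7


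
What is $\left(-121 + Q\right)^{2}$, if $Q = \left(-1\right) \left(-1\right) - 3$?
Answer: $15129$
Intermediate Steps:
$Q = -2$ ($Q = 1 - 3 = -2$)
$\left(-121 + Q\right)^{2} = \left(-121 - 2\right)^{2} = \left(-123\right)^{2} = 15129$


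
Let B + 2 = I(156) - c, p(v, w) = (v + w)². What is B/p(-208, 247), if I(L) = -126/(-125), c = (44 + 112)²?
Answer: -3042124/190125 ≈ -16.001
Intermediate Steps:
c = 24336 (c = 156² = 24336)
I(L) = 126/125 (I(L) = -126*(-1/125) = 126/125)
B = -3042124/125 (B = -2 + (126/125 - 1*24336) = -2 + (126/125 - 24336) = -2 - 3041874/125 = -3042124/125 ≈ -24337.)
B/p(-208, 247) = -3042124/(125*(-208 + 247)²) = -3042124/(125*(39²)) = -3042124/125/1521 = -3042124/125*1/1521 = -3042124/190125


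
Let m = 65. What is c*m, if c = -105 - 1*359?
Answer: -30160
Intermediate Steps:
c = -464 (c = -105 - 359 = -464)
c*m = -464*65 = -30160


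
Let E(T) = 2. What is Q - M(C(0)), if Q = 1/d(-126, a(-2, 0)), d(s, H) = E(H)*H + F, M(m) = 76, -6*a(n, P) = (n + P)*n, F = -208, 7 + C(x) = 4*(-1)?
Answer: -47731/628 ≈ -76.005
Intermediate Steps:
C(x) = -11 (C(x) = -7 + 4*(-1) = -7 - 4 = -11)
a(n, P) = -n*(P + n)/6 (a(n, P) = -(n + P)*n/6 = -(P + n)*n/6 = -n*(P + n)/6)
d(s, H) = -208 + 2*H (d(s, H) = 2*H - 208 = -208 + 2*H)
Q = -3/628 (Q = 1/(-208 + 2*(-⅙*(-2)*(0 - 2))) = 1/(-208 + 2*(-⅙*(-2)*(-2))) = 1/(-208 + 2*(-⅔)) = 1/(-208 - 4/3) = 1/(-628/3) = -3/628 ≈ -0.0047771)
Q - M(C(0)) = -3/628 - 1*76 = -3/628 - 76 = -47731/628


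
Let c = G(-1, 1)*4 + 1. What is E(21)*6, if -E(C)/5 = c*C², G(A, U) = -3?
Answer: 145530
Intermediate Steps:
c = -11 (c = -3*4 + 1 = -12 + 1 = -11)
E(C) = 55*C² (E(C) = -(-55)*C² = 55*C²)
E(21)*6 = (55*21²)*6 = (55*441)*6 = 24255*6 = 145530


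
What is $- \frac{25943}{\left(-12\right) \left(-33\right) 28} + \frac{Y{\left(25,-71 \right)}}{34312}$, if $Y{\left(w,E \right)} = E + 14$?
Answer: $- \frac{111348529}{47556432} \approx -2.3414$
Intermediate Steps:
$Y{\left(w,E \right)} = 14 + E$
$- \frac{25943}{\left(-12\right) \left(-33\right) 28} + \frac{Y{\left(25,-71 \right)}}{34312} = - \frac{25943}{\left(-12\right) \left(-33\right) 28} + \frac{14 - 71}{34312} = - \frac{25943}{396 \cdot 28} - \frac{57}{34312} = - \frac{25943}{11088} - \frac{57}{34312} = - \frac{111348529}{47556432}$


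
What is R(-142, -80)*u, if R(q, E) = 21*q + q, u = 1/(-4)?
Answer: 781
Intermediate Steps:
u = -1/4 ≈ -0.25000
R(q, E) = 22*q
R(-142, -80)*u = (22*(-142))*(-1/4) = -3124*(-1/4) = 781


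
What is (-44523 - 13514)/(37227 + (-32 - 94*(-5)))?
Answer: -58037/37665 ≈ -1.5409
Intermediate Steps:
(-44523 - 13514)/(37227 + (-32 - 94*(-5))) = -58037/(37227 + (-32 + 470)) = -58037/(37227 + 438) = -58037/37665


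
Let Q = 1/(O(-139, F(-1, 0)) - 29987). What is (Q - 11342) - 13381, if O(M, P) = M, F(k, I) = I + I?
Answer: -744805099/30126 ≈ -24723.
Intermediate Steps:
F(k, I) = 2*I
Q = -1/30126 (Q = 1/(-139 - 29987) = 1/(-30126) = -1/30126 ≈ -3.3194e-5)
(Q - 11342) - 13381 = (-1/30126 - 11342) - 13381 = -341689093/30126 - 13381 = -744805099/30126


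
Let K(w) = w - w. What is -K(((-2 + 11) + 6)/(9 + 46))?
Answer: 0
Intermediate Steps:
K(w) = 0
-K(((-2 + 11) + 6)/(9 + 46)) = -1*0 = 0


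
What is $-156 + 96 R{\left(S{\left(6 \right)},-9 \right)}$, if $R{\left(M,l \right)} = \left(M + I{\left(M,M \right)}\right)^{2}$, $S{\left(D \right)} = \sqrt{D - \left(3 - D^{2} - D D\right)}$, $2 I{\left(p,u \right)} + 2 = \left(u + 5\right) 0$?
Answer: $7140 - 960 \sqrt{3} \approx 5477.2$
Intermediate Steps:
$I{\left(p,u \right)} = -1$ ($I{\left(p,u \right)} = -1 + \frac{\left(u + 5\right) 0}{2} = -1 + \frac{\left(5 + u\right) 0}{2} = -1 + \frac{1}{2} \cdot 0 = -1 + 0 = -1$)
$S{\left(D \right)} = \sqrt{-3 + D + 2 D^{2}}$ ($S{\left(D \right)} = \sqrt{D + \left(\left(D^{2} + D^{2}\right) - 3\right)} = \sqrt{D + \left(2 D^{2} - 3\right)} = \sqrt{D + \left(-3 + 2 D^{2}\right)} = \sqrt{-3 + D + 2 D^{2}}$)
$R{\left(M,l \right)} = \left(-1 + M\right)^{2}$ ($R{\left(M,l \right)} = \left(M - 1\right)^{2} = \left(-1 + M\right)^{2}$)
$-156 + 96 R{\left(S{\left(6 \right)},-9 \right)} = -156 + 96 \left(-1 + \sqrt{-3 + 6 + 2 \cdot 6^{2}}\right)^{2} = -156 + 96 \left(-1 + \sqrt{-3 + 6 + 2 \cdot 36}\right)^{2} = -156 + 96 \left(-1 + \sqrt{-3 + 6 + 72}\right)^{2} = -156 + 96 \left(-1 + \sqrt{75}\right)^{2} = -156 + 96 \left(-1 + 5 \sqrt{3}\right)^{2}$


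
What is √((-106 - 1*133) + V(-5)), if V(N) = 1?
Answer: I*√238 ≈ 15.427*I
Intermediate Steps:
√((-106 - 1*133) + V(-5)) = √((-106 - 1*133) + 1) = √((-106 - 133) + 1) = √(-239 + 1) = √(-238) = I*√238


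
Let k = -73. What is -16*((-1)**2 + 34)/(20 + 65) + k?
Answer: -1353/17 ≈ -79.588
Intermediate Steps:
-16*((-1)**2 + 34)/(20 + 65) + k = -16*((-1)**2 + 34)/(20 + 65) - 73 = -16*(1 + 34)/85 - 73 = -560/85 - 73 = -16*7/17 - 73 = -112/17 - 73 = -1353/17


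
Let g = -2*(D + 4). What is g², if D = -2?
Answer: 16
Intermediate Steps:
g = -4 (g = -2*(-2 + 4) = -2*2 = -4)
g² = (-4)² = 16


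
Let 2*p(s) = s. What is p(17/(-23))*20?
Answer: -170/23 ≈ -7.3913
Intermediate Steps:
p(s) = s/2
p(17/(-23))*20 = ((17/(-23))/2)*20 = ((17*(-1/23))/2)*20 = ((½)*(-17/23))*20 = -17/46*20 = -170/23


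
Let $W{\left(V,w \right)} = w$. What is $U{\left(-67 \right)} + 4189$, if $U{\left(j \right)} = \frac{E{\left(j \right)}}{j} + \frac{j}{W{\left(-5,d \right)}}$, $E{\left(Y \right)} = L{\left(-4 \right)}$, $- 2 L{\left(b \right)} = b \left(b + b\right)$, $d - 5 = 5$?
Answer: $\frac{2802301}{670} \approx 4182.5$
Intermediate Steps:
$d = 10$ ($d = 5 + 5 = 10$)
$L{\left(b \right)} = - b^{2}$ ($L{\left(b \right)} = - \frac{b \left(b + b\right)}{2} = - \frac{b 2 b}{2} = - \frac{2 b^{2}}{2} = - b^{2}$)
$E{\left(Y \right)} = -16$ ($E{\left(Y \right)} = - \left(-4\right)^{2} = \left(-1\right) 16 = -16$)
$U{\left(j \right)} = - \frac{16}{j} + \frac{j}{10}$
$U{\left(-67 \right)} + 4189 = \left(- \frac{16}{-67} + \frac{1}{10} \left(-67\right)\right) + 4189 = \left(\left(-16\right) \left(- \frac{1}{67}\right) - \frac{67}{10}\right) + 4189 = \left(\frac{16}{67} - \frac{67}{10}\right) + 4189 = - \frac{4329}{670} + 4189 = \frac{2802301}{670}$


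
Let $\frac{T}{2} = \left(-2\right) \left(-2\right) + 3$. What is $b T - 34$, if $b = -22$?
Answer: $-342$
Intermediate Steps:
$T = 14$ ($T = 2 \left(\left(-2\right) \left(-2\right) + 3\right) = 2 \left(4 + 3\right) = 2 \cdot 7 = 14$)
$b T - 34 = \left(-22\right) 14 - 34 = -308 - 34 = -342$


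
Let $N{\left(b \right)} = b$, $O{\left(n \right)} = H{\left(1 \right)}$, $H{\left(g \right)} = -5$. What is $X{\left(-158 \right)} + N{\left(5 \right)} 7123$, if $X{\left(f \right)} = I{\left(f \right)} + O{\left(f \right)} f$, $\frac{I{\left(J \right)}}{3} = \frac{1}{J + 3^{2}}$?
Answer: $\frac{5424342}{149} \approx 36405.0$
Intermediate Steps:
$O{\left(n \right)} = -5$
$I{\left(J \right)} = \frac{3}{9 + J}$ ($I{\left(J \right)} = \frac{3}{J + 3^{2}} = \frac{3}{J + 9} = \frac{3}{9 + J}$)
$X{\left(f \right)} = - 5 f + \frac{3}{9 + f}$ ($X{\left(f \right)} = \frac{3}{9 + f} - 5 f = - 5 f + \frac{3}{9 + f}$)
$X{\left(-158 \right)} + N{\left(5 \right)} 7123 = \frac{3 - - 790 \left(9 - 158\right)}{9 - 158} + 5 \cdot 7123 = \frac{3 - \left(-790\right) \left(-149\right)}{-149} + 35615 = - \frac{3 - 117710}{149} + 35615 = \left(- \frac{1}{149}\right) \left(-117707\right) + 35615 = \frac{117707}{149} + 35615 = \frac{5424342}{149}$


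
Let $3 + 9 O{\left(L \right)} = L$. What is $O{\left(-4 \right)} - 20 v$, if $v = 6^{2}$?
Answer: $- \frac{6487}{9} \approx -720.78$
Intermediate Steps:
$O{\left(L \right)} = - \frac{1}{3} + \frac{L}{9}$
$v = 36$
$O{\left(-4 \right)} - 20 v = \left(- \frac{1}{3} + \frac{1}{9} \left(-4\right)\right) - 720 = \left(- \frac{1}{3} - \frac{4}{9}\right) - 720 = - \frac{7}{9} - 720 = - \frac{6487}{9}$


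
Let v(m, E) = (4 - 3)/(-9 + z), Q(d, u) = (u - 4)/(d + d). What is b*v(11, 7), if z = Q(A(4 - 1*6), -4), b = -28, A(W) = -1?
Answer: 28/5 ≈ 5.6000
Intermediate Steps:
Q(d, u) = (-4 + u)/(2*d) (Q(d, u) = (-4 + u)/((2*d)) = (-4 + u)*(1/(2*d)) = (-4 + u)/(2*d))
z = 4 (z = (1/2)*(-4 - 4)/(-1) = (1/2)*(-1)*(-8) = 4)
v(m, E) = -1/5 (v(m, E) = (4 - 3)/(-9 + 4) = 1/(-5) = 1*(-1/5) = -1/5)
b*v(11, 7) = -28*(-1/5) = 28/5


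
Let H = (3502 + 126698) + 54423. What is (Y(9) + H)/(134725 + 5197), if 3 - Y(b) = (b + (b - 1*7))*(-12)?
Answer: 92379/69961 ≈ 1.3204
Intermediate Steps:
Y(b) = -81 + 24*b (Y(b) = 3 - (b + (b - 1*7))*(-12) = 3 - (b + (b - 7))*(-12) = 3 - (b + (-7 + b))*(-12) = 3 - (-7 + 2*b)*(-12) = 3 - (84 - 24*b) = 3 + (-84 + 24*b) = -81 + 24*b)
H = 184623 (H = 130200 + 54423 = 184623)
(Y(9) + H)/(134725 + 5197) = ((-81 + 24*9) + 184623)/(134725 + 5197) = ((-81 + 216) + 184623)/139922 = (135 + 184623)*(1/139922) = 184758*(1/139922) = 92379/69961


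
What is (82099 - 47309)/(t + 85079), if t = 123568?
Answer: 34790/208647 ≈ 0.16674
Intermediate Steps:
(82099 - 47309)/(t + 85079) = (82099 - 47309)/(123568 + 85079) = 34790/208647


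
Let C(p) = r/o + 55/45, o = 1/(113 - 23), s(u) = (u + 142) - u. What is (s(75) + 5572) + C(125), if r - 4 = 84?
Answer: 122717/9 ≈ 13635.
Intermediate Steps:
r = 88 (r = 4 + 84 = 88)
s(u) = 142 (s(u) = (142 + u) - u = 142)
o = 1/90 ≈ 0.011111
C(p) = 71291/9 (C(p) = 88/(1/90) + 55/45 = 88*90 + 55*(1/45) = 7920 + 11/9 = 71291/9)
(s(75) + 5572) + C(125) = (142 + 5572) + 71291/9 = 5714 + 71291/9 = 122717/9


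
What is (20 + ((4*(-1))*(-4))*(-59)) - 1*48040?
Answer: -48964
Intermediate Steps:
(20 + ((4*(-1))*(-4))*(-59)) - 1*48040 = (20 - 4*(-4)*(-59)) - 48040 = (20 + 16*(-59)) - 48040 = (20 - 944) - 48040 = -924 - 48040 = -48964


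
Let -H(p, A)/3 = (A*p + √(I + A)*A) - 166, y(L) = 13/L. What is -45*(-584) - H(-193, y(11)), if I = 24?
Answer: 276075/11 + 39*√3047/121 ≈ 25116.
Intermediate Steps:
H(p, A) = 498 - 3*A*p - 3*A*√(24 + A) (H(p, A) = -3*((A*p + √(24 + A)*A) - 166) = -3*((A*p + A*√(24 + A)) - 166) = -3*(-166 + A*p + A*√(24 + A)) = 498 - 3*A*p - 3*A*√(24 + A))
-45*(-584) - H(-193, y(11)) = -45*(-584) - (498 - 3*13/11*(-193) - 3*13/11*√(24 + 13/11)) = 26280 - (498 - 3*13*(1/11)*(-193) - 3*13*(1/11)*√(24 + 13*(1/11))) = 26280 - (498 - 3*13/11*(-193) - 3*13/11*√(24 + 13/11)) = 26280 - (498 + 7527/11 - 3*13/11*√(277/11)) = 26280 - (498 + 7527/11 - 3*13/11*√3047/11) = 26280 - (498 + 7527/11 - 39*√3047/121) = 26280 - (13005/11 - 39*√3047/121) = 26280 + (-13005/11 + 39*√3047/121) = 276075/11 + 39*√3047/121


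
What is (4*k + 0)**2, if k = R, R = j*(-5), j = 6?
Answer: 14400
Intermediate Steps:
R = -30 (R = 6*(-5) = -30)
k = -30
(4*k + 0)**2 = (4*(-30) + 0)**2 = (-120 + 0)**2 = (-120)**2 = 14400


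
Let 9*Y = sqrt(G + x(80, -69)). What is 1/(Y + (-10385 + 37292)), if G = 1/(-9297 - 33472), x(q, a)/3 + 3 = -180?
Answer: 93213624123/2508099007757743 - 9*I*sqrt(1004223903958)/2508099007757743 ≈ 3.7165e-5 - 3.5959e-9*I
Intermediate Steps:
x(q, a) = -549 (x(q, a) = -9 + 3*(-180) = -9 - 540 = -549)
G = -1/42769 (G = 1/(-42769) = -1/42769 ≈ -2.3381e-5)
Y = I*sqrt(1004223903958)/384921 (Y = sqrt(-1/42769 - 549)/9 = sqrt(-23480182/42769)/9 = (I*sqrt(1004223903958)/42769)/9 = I*sqrt(1004223903958)/384921 ≈ 2.6034*I)
1/(Y + (-10385 + 37292)) = 1/(I*sqrt(1004223903958)/384921 + (-10385 + 37292)) = 1/(I*sqrt(1004223903958)/384921 + 26907) = 1/(26907 + I*sqrt(1004223903958)/384921)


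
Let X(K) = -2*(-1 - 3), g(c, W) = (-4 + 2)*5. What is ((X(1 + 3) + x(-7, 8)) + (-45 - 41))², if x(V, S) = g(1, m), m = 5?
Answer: 7744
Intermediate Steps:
g(c, W) = -10 (g(c, W) = -2*5 = -10)
x(V, S) = -10
X(K) = 8 (X(K) = -2*(-4) = 8)
((X(1 + 3) + x(-7, 8)) + (-45 - 41))² = ((8 - 10) + (-45 - 41))² = (-2 - 86)² = (-88)² = 7744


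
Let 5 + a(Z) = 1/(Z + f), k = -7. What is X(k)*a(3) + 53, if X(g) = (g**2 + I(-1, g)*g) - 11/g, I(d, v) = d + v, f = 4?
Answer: -22767/49 ≈ -464.63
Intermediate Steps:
a(Z) = -5 + 1/(4 + Z) (a(Z) = -5 + 1/(Z + 4) = -5 + 1/(4 + Z))
X(g) = g**2 - 11/g + g*(-1 + g) (X(g) = (g**2 + (-1 + g)*g) - 11/g = (g**2 + g*(-1 + g)) - 11/g = g**2 - 11/g + g*(-1 + g))
X(k)*a(3) + 53 = (-1*(-7) - 11/(-7) + 2*(-7)**2)*((-19 - 5*3)/(4 + 3)) + 53 = (7 - 11*(-1/7) + 2*49)*((-19 - 15)/7) + 53 = (7 + 11/7 + 98)*((1/7)*(-34)) + 53 = (746/7)*(-34/7) + 53 = -25364/49 + 53 = -22767/49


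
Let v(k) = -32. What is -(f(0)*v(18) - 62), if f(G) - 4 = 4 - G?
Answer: 318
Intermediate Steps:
f(G) = 8 - G (f(G) = 4 + (4 - G) = 8 - G)
-(f(0)*v(18) - 62) = -((8 - 1*0)*(-32) - 62) = -((8 + 0)*(-32) - 62) = -(8*(-32) - 62) = -(-256 - 62) = -1*(-318) = 318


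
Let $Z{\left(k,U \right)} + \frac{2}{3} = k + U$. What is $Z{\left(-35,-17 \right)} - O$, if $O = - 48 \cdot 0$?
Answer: $- \frac{158}{3} \approx -52.667$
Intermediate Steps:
$Z{\left(k,U \right)} = - \frac{2}{3} + U + k$ ($Z{\left(k,U \right)} = - \frac{2}{3} + \left(k + U\right) = - \frac{2}{3} + \left(U + k\right) = - \frac{2}{3} + U + k$)
$O = 0$ ($O = \left(-1\right) 0 = 0$)
$Z{\left(-35,-17 \right)} - O = \left(- \frac{2}{3} - 17 - 35\right) - 0 = - \frac{158}{3} + 0 = - \frac{158}{3}$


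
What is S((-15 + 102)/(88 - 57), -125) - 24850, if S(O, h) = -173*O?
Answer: -785401/31 ≈ -25336.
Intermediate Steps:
S((-15 + 102)/(88 - 57), -125) - 24850 = -173*(-15 + 102)/(88 - 57) - 24850 = -15051/31 - 24850 = -785401/31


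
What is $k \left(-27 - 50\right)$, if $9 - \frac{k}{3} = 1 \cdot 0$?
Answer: $-2079$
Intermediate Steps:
$k = 27$ ($k = 27 - 3 \cdot 1 \cdot 0 = 27 - 0 = 27 + 0 = 27$)
$k \left(-27 - 50\right) = 27 \left(-27 - 50\right) = 27 \left(-77\right) = -2079$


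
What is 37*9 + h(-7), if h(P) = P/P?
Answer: 334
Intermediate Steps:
h(P) = 1
37*9 + h(-7) = 37*9 + 1 = 333 + 1 = 334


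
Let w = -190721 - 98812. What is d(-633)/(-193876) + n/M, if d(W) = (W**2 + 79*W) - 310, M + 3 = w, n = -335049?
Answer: -233893253/359833856 ≈ -0.65000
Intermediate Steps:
w = -289533
M = -289536 (M = -3 - 289533 = -289536)
d(W) = -310 + W**2 + 79*W
d(-633)/(-193876) + n/M = (-310 + (-633)**2 + 79*(-633))/(-193876) - 335049/(-289536) = (-310 + 400689 - 50007)*(-1/193876) - 335049*(-1/289536) = 350372*(-1/193876) + 8591/7424 = -87593/48469 + 8591/7424 = -233893253/359833856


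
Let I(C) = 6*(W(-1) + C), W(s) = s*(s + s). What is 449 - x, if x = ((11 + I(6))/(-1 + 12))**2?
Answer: 50848/121 ≈ 420.23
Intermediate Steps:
W(s) = 2*s**2 (W(s) = s*(2*s) = 2*s**2)
I(C) = 12 + 6*C (I(C) = 6*(2*(-1)**2 + C) = 6*(2*1 + C) = 6*(2 + C) = 12 + 6*C)
x = 3481/121 (x = ((11 + (12 + 6*6))/(-1 + 12))**2 = ((11 + (12 + 36))/11)**2 = ((11 + 48)*(1/11))**2 = (59*(1/11))**2 = (59/11)**2 = 3481/121 ≈ 28.769)
449 - x = 449 - 1*3481/121 = 449 - 3481/121 = 50848/121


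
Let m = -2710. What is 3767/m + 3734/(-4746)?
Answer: -13998661/6430830 ≈ -2.1768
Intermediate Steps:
3767/m + 3734/(-4746) = 3767/(-2710) + 3734/(-4746) = 3767*(-1/2710) + 3734*(-1/4746) = -3767/2710 - 1867/2373 = -13998661/6430830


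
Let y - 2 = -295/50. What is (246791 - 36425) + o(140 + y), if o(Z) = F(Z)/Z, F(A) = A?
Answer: 210367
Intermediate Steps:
y = -39/10 (y = 2 - 295/50 = 2 - 295*1/50 = 2 - 59/10 = -39/10 ≈ -3.9000)
o(Z) = 1 (o(Z) = Z/Z = 1)
(246791 - 36425) + o(140 + y) = (246791 - 36425) + 1 = 210366 + 1 = 210367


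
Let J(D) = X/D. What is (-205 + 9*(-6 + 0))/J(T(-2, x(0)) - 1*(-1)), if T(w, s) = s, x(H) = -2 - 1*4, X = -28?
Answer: -185/4 ≈ -46.250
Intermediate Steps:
x(H) = -6 (x(H) = -2 - 4 = -6)
J(D) = -28/D
(-205 + 9*(-6 + 0))/J(T(-2, x(0)) - 1*(-1)) = (-205 + 9*(-6 + 0))/((-28/(-6 - 1*(-1)))) = (-205 + 9*(-6))/((-28/(-6 + 1))) = (-205 - 54)/((-28/(-5))) = -259/((-28*(-⅕))) = -259/28/5 = -259*5/28 = -185/4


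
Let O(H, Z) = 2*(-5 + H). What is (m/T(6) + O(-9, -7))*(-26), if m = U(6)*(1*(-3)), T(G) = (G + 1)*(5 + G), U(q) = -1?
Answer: 55978/77 ≈ 726.99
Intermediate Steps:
O(H, Z) = -10 + 2*H
T(G) = (1 + G)*(5 + G)
m = 3 (m = -(-3) = -1*(-3) = 3)
(m/T(6) + O(-9, -7))*(-26) = (3/(5 + 6² + 6*6) + (-10 + 2*(-9)))*(-26) = (3/(5 + 36 + 36) + (-10 - 18))*(-26) = (3/77 - 28)*(-26) = -2153/77*(-26) = 55978/77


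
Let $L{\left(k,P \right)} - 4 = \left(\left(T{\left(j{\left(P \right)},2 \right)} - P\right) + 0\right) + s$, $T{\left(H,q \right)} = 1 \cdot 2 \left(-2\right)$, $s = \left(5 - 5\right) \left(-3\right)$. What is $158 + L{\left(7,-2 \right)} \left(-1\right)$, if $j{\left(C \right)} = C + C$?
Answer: $156$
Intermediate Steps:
$j{\left(C \right)} = 2 C$
$s = 0$ ($s = 0 \left(-3\right) = 0$)
$T{\left(H,q \right)} = -4$ ($T{\left(H,q \right)} = 2 \left(-2\right) = -4$)
$L{\left(k,P \right)} = - P$ ($L{\left(k,P \right)} = 4 + \left(\left(\left(-4 - P\right) + 0\right) + 0\right) = 4 + \left(\left(-4 - P\right) + 0\right) = 4 - \left(4 + P\right) = - P$)
$158 + L{\left(7,-2 \right)} \left(-1\right) = 158 + \left(-1\right) \left(-2\right) \left(-1\right) = 158 + 2 \left(-1\right) = 158 - 2 = 156$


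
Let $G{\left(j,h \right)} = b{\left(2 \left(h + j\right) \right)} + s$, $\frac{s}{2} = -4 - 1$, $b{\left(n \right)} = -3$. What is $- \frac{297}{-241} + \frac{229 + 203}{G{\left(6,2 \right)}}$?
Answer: $- \frac{100251}{3133} \approx -31.998$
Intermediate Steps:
$s = -10$ ($s = 2 \left(-4 - 1\right) = 2 \left(-5\right) = -10$)
$G{\left(j,h \right)} = -13$ ($G{\left(j,h \right)} = -3 - 10 = -13$)
$- \frac{297}{-241} + \frac{229 + 203}{G{\left(6,2 \right)}} = - \frac{297}{-241} + \frac{229 + 203}{-13} = \left(-297\right) \left(- \frac{1}{241}\right) + 432 \left(- \frac{1}{13}\right) = \frac{297}{241} - \frac{432}{13} = - \frac{100251}{3133}$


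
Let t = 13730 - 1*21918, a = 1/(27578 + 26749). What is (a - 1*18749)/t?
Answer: 509288461/222414738 ≈ 2.2898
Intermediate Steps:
a = 1/54327 ≈ 1.8407e-5
t = -8188 (t = 13730 - 21918 = -8188)
(a - 1*18749)/t = (1/54327 - 1*18749)/(-8188) = (1/54327 - 18749)*(-1/8188) = -1018576922/54327*(-1/8188) = 509288461/222414738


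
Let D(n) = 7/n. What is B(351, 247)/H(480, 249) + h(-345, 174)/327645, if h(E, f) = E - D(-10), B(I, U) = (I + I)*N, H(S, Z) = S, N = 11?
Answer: 421651571/26211600 ≈ 16.086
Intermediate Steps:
B(I, U) = 22*I (B(I, U) = (I + I)*11 = (2*I)*11 = 22*I)
h(E, f) = 7/10 + E (h(E, f) = E - 7/(-10) = E - 7*(-1)/10 = E - 1*(-7/10) = E + 7/10 = 7/10 + E)
B(351, 247)/H(480, 249) + h(-345, 174)/327645 = (22*351)/480 + (7/10 - 345)/327645 = 7722*(1/480) - 3443/10*1/327645 = 1287/80 - 3443/3276450 = 421651571/26211600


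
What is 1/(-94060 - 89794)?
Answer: -1/183854 ≈ -5.4391e-6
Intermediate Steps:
1/(-94060 - 89794) = 1/(-183854) = -1/183854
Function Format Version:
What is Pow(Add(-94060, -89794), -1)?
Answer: Rational(-1, 183854) ≈ -5.4391e-6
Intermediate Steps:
Pow(Add(-94060, -89794), -1) = Pow(-183854, -1) = Rational(-1, 183854)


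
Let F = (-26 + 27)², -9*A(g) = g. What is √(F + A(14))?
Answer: I*√5/3 ≈ 0.74536*I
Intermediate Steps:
A(g) = -g/9
F = 1 (F = 1² = 1)
√(F + A(14)) = √(1 - ⅑*14) = √(1 - 14/9) = √(-5/9) = I*√5/3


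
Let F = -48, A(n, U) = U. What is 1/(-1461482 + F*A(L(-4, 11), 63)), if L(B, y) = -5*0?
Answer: -1/1464506 ≈ -6.8282e-7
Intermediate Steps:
L(B, y) = 0
1/(-1461482 + F*A(L(-4, 11), 63)) = 1/(-1461482 - 48*63) = 1/(-1461482 - 3024) = 1/(-1464506) = -1/1464506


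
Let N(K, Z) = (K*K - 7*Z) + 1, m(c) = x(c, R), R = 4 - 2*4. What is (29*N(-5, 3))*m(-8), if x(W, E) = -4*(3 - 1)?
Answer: -1160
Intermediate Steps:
R = -4 (R = 4 - 8 = -4)
x(W, E) = -8 (x(W, E) = -4*2 = -8)
m(c) = -8
N(K, Z) = 1 + K² - 7*Z (N(K, Z) = (K² - 7*Z) + 1 = 1 + K² - 7*Z)
(29*N(-5, 3))*m(-8) = (29*(1 + (-5)² - 7*3))*(-8) = (29*(1 + 25 - 21))*(-8) = (29*5)*(-8) = 145*(-8) = -1160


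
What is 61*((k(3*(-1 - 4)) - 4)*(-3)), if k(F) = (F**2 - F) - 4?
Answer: -42456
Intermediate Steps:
k(F) = -4 + F**2 - F
61*((k(3*(-1 - 4)) - 4)*(-3)) = 61*(((-4 + (3*(-1 - 4))**2 - 3*(-1 - 4)) - 4)*(-3)) = 61*(((-4 + (3*(-5))**2 - 3*(-5)) - 4)*(-3)) = 61*(((-4 + (-15)**2 - 1*(-15)) - 4)*(-3)) = 61*(((-4 + 225 + 15) - 4)*(-3)) = 61*((236 - 4)*(-3)) = 61*(232*(-3)) = 61*(-696) = -42456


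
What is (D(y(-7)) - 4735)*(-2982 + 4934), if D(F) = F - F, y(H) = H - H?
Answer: -9242720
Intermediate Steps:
y(H) = 0
D(F) = 0
(D(y(-7)) - 4735)*(-2982 + 4934) = (0 - 4735)*(-2982 + 4934) = -4735*1952 = -9242720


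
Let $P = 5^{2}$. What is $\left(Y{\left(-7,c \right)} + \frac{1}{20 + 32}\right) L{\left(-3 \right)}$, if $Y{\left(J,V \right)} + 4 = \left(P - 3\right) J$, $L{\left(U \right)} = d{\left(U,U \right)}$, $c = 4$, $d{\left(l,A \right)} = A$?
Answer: $\frac{24645}{52} \approx 473.94$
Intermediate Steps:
$P = 25$
$L{\left(U \right)} = U$
$Y{\left(J,V \right)} = -4 + 22 J$ ($Y{\left(J,V \right)} = -4 + \left(25 - 3\right) J = -4 + 22 J$)
$\left(Y{\left(-7,c \right)} + \frac{1}{20 + 32}\right) L{\left(-3 \right)} = \left(\left(-4 + 22 \left(-7\right)\right) + \frac{1}{20 + 32}\right) \left(-3\right) = \left(\left(-4 - 154\right) + \frac{1}{52}\right) \left(-3\right) = \left(-158 + \frac{1}{52}\right) \left(-3\right) = \left(- \frac{8215}{52}\right) \left(-3\right) = \frac{24645}{52}$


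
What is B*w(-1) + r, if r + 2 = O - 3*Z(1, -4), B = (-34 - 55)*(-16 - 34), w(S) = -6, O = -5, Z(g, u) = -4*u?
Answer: -26755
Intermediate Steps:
B = 4450 (B = -89*(-50) = 4450)
r = -55 (r = -2 + (-5 - (-12)*(-4)) = -2 + (-5 - 3*16) = -2 + (-5 - 48) = -2 - 53 = -55)
B*w(-1) + r = 4450*(-6) - 55 = -26700 - 55 = -26755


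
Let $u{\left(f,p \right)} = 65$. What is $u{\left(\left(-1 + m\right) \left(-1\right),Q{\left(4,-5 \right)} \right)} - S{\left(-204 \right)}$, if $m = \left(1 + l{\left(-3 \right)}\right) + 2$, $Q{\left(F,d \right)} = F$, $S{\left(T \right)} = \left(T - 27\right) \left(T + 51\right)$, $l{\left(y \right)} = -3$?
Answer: $-35278$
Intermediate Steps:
$S{\left(T \right)} = \left(-27 + T\right) \left(51 + T\right)$
$m = 0$ ($m = \left(1 - 3\right) + 2 = -2 + 2 = 0$)
$u{\left(\left(-1 + m\right) \left(-1\right),Q{\left(4,-5 \right)} \right)} - S{\left(-204 \right)} = 65 - \left(-1377 + \left(-204\right)^{2} + 24 \left(-204\right)\right) = 65 - \left(-1377 + 41616 - 4896\right) = 65 - 35343 = -35278$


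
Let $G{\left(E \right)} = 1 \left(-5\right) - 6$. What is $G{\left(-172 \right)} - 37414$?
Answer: $-37425$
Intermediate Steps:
$G{\left(E \right)} = -11$ ($G{\left(E \right)} = -5 - 6 = -11$)
$G{\left(-172 \right)} - 37414 = -11 - 37414 = -37425$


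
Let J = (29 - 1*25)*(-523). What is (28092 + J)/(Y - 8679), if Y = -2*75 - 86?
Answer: -5200/1783 ≈ -2.9164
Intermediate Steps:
J = -2092 (J = (29 - 25)*(-523) = 4*(-523) = -2092)
Y = -236 (Y = -150 - 86 = -236)
(28092 + J)/(Y - 8679) = (28092 - 2092)/(-236 - 8679) = 26000/(-8915) = 26000*(-1/8915) = -5200/1783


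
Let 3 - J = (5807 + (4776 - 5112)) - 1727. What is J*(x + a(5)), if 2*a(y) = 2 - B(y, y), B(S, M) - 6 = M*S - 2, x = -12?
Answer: 190791/2 ≈ 95396.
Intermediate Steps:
B(S, M) = 4 + M*S (B(S, M) = 6 + (M*S - 2) = 6 + (-2 + M*S) = 4 + M*S)
a(y) = -1 - y²/2 (a(y) = (2 - (4 + y*y))/2 = (2 - (4 + y²))/2 = (2 + (-4 - y²))/2 = (-2 - y²)/2 = -1 - y²/2)
J = -3741 (J = 3 - ((5807 + (4776 - 5112)) - 1727) = 3 - ((5807 - 336) - 1727) = 3 - (5471 - 1727) = 3 - 1*3744 = 3 - 3744 = -3741)
J*(x + a(5)) = -3741*(-12 + (-1 - ½*5²)) = -3741*(-12 + (-1 - ½*25)) = -3741*(-12 + (-1 - 25/2)) = -3741*(-12 - 27/2) = -3741*(-51/2) = 190791/2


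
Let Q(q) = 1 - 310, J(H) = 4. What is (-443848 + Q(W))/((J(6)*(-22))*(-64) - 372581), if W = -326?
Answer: 444157/366949 ≈ 1.2104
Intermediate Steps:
Q(q) = -309
(-443848 + Q(W))/((J(6)*(-22))*(-64) - 372581) = (-443848 - 309)/((4*(-22))*(-64) - 372581) = -444157/(-88*(-64) - 372581) = -444157/(5632 - 372581) = -444157/(-366949) = -444157*(-1/366949) = 444157/366949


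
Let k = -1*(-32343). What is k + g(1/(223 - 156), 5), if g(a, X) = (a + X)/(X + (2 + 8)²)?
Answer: 10834921/335 ≈ 32343.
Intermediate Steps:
k = 32343
g(a, X) = (X + a)/(100 + X) (g(a, X) = (X + a)/(X + 10²) = (X + a)/(X + 100) = (X + a)/(100 + X))
k + g(1/(223 - 156), 5) = 32343 + (5 + 1/(223 - 156))/(100 + 5) = 32343 + (5 + 1/67)/105 = 32343 + (1/105)*(336/67) = 32343 + 16/335 = 10834921/335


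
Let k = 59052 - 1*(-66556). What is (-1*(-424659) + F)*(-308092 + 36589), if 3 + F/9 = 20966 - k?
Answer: 140406690438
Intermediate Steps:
k = 125608 (k = 59052 + 66556 = 125608)
F = -941805 (F = -27 + 9*(20966 - 1*125608) = -27 + 9*(20966 - 125608) = -27 + 9*(-104642) = -27 - 941778 = -941805)
(-1*(-424659) + F)*(-308092 + 36589) = (-1*(-424659) - 941805)*(-308092 + 36589) = (424659 - 941805)*(-271503) = -517146*(-271503) = 140406690438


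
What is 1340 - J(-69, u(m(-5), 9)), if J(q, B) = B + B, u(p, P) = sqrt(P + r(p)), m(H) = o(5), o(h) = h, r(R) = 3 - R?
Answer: 1340 - 2*sqrt(7) ≈ 1334.7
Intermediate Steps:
m(H) = 5
u(p, P) = sqrt(3 + P - p) (u(p, P) = sqrt(P + (3 - p)) = sqrt(3 + P - p))
J(q, B) = 2*B
1340 - J(-69, u(m(-5), 9)) = 1340 - 2*sqrt(3 + 9 - 1*5) = 1340 - 2*sqrt(3 + 9 - 5) = 1340 - 2*sqrt(7)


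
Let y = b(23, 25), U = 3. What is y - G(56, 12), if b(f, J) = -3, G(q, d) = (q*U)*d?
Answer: -2019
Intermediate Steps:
G(q, d) = 3*d*q (G(q, d) = (q*3)*d = (3*q)*d = 3*d*q)
y = -3
y - G(56, 12) = -3 - 3*12*56 = -3 - 1*2016 = -3 - 2016 = -2019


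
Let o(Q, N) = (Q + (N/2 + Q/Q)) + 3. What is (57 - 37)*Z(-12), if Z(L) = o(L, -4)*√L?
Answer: -400*I*√3 ≈ -692.82*I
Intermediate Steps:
o(Q, N) = 4 + Q + N/2 (o(Q, N) = (Q + (N*(½) + 1)) + 3 = (Q + (N/2 + 1)) + 3 = (Q + (1 + N/2)) + 3 = (1 + Q + N/2) + 3 = 4 + Q + N/2)
Z(L) = √L*(2 + L) (Z(L) = (4 + L + (½)*(-4))*√L = (4 + L - 2)*√L = (2 + L)*√L = √L*(2 + L))
(57 - 37)*Z(-12) = (57 - 37)*(√(-12)*(2 - 12)) = 20*((2*I*√3)*(-10)) = 20*(-20*I*√3) = -400*I*√3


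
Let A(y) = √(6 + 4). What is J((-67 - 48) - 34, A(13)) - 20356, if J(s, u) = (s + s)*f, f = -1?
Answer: -20058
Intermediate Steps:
A(y) = √10
J(s, u) = -2*s (J(s, u) = (s + s)*(-1) = (2*s)*(-1) = -2*s)
J((-67 - 48) - 34, A(13)) - 20356 = -2*((-67 - 48) - 34) - 20356 = -2*(-115 - 34) - 20356 = -2*(-149) - 20356 = 298 - 20356 = -20058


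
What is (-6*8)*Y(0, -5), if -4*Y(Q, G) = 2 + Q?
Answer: 24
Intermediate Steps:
Y(Q, G) = -1/2 - Q/4 (Y(Q, G) = -(2 + Q)/4 = -1/2 - Q/4)
(-6*8)*Y(0, -5) = (-6*8)*(-1/2 - 1/4*0) = -48*(-1/2 + 0) = -48*(-1/2) = 24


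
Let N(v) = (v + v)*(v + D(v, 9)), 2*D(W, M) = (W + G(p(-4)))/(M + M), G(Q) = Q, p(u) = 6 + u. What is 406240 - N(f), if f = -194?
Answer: 986696/3 ≈ 3.2890e+5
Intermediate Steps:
D(W, M) = (2 + W)/(4*M) (D(W, M) = ((W + (6 - 4))/(M + M))/2 = ((W + 2)/((2*M)))/2 = ((2 + W)*(1/(2*M)))/2 = ((2 + W)/(2*M))/2 = (2 + W)/(4*M))
N(v) = 2*v*(1/18 + 37*v/36) (N(v) = (v + v)*(v + (1/4)*(2 + v)/9) = (2*v)*(v + (1/4)*(1/9)*(2 + v)) = (2*v)*(v + (1/18 + v/36)) = (2*v)*(1/18 + 37*v/36) = 2*v*(1/18 + 37*v/36))
406240 - N(f) = 406240 - (-194)*(2 + 37*(-194))/18 = 406240 - (-194)*(2 - 7178)/18 = 406240 - (-194)*(-7176)/18 = 406240 - 1*232024/3 = 406240 - 232024/3 = 986696/3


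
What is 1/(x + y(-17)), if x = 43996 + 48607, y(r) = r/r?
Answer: 1/92604 ≈ 1.0799e-5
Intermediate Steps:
y(r) = 1
x = 92603
1/(x + y(-17)) = 1/(92603 + 1) = 1/92604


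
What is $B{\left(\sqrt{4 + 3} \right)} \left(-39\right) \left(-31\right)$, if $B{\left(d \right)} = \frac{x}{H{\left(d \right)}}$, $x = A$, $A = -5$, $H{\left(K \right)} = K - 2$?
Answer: $-4030 - 2015 \sqrt{7} \approx -9361.2$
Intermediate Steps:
$H{\left(K \right)} = -2 + K$
$x = -5$
$B{\left(d \right)} = - \frac{5}{-2 + d}$
$B{\left(\sqrt{4 + 3} \right)} \left(-39\right) \left(-31\right) = - \frac{5}{-2 + \sqrt{4 + 3}} \left(-39\right) \left(-31\right) = - \frac{5}{-2 + \sqrt{7}} \left(-39\right) \left(-31\right) = \frac{195}{-2 + \sqrt{7}} \left(-31\right) = - \frac{6045}{-2 + \sqrt{7}}$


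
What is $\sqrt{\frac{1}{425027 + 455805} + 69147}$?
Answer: $\frac{\sqrt{838261531267715}}{110104} \approx 262.96$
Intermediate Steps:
$\sqrt{\frac{1}{425027 + 455805} + 69147} = \sqrt{\frac{1}{880832} + 69147} = \sqrt{\frac{60906890305}{880832}} = \frac{\sqrt{838261531267715}}{110104}$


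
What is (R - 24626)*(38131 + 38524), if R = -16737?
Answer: -3170680765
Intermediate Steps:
(R - 24626)*(38131 + 38524) = (-16737 - 24626)*(38131 + 38524) = -41363*76655 = -3170680765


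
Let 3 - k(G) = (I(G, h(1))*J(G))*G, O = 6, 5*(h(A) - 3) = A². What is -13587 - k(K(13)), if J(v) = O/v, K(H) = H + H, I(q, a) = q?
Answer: -13434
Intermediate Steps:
h(A) = 3 + A²/5
K(H) = 2*H
J(v) = 6/v
k(G) = 3 - 6*G (k(G) = 3 - G*(6/G)*G = 3 - 6*G)
-13587 - k(K(13)) = -13587 - (3 - 12*13) = -13587 - (3 - 6*26) = -13587 - (3 - 156) = -13587 - 1*(-153) = -13587 + 153 = -13434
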